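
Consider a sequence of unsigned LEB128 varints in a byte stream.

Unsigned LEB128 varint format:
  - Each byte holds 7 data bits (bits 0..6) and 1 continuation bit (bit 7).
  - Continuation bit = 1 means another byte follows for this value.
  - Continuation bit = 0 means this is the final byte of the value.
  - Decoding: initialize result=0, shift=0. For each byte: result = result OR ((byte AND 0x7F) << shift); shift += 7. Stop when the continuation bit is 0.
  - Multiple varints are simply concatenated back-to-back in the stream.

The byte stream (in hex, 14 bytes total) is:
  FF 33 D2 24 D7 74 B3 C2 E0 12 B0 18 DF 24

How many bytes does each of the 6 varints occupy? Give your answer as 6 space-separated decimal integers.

  byte[0]=0xFF cont=1 payload=0x7F=127: acc |= 127<<0 -> acc=127 shift=7
  byte[1]=0x33 cont=0 payload=0x33=51: acc |= 51<<7 -> acc=6655 shift=14 [end]
Varint 1: bytes[0:2] = FF 33 -> value 6655 (2 byte(s))
  byte[2]=0xD2 cont=1 payload=0x52=82: acc |= 82<<0 -> acc=82 shift=7
  byte[3]=0x24 cont=0 payload=0x24=36: acc |= 36<<7 -> acc=4690 shift=14 [end]
Varint 2: bytes[2:4] = D2 24 -> value 4690 (2 byte(s))
  byte[4]=0xD7 cont=1 payload=0x57=87: acc |= 87<<0 -> acc=87 shift=7
  byte[5]=0x74 cont=0 payload=0x74=116: acc |= 116<<7 -> acc=14935 shift=14 [end]
Varint 3: bytes[4:6] = D7 74 -> value 14935 (2 byte(s))
  byte[6]=0xB3 cont=1 payload=0x33=51: acc |= 51<<0 -> acc=51 shift=7
  byte[7]=0xC2 cont=1 payload=0x42=66: acc |= 66<<7 -> acc=8499 shift=14
  byte[8]=0xE0 cont=1 payload=0x60=96: acc |= 96<<14 -> acc=1581363 shift=21
  byte[9]=0x12 cont=0 payload=0x12=18: acc |= 18<<21 -> acc=39330099 shift=28 [end]
Varint 4: bytes[6:10] = B3 C2 E0 12 -> value 39330099 (4 byte(s))
  byte[10]=0xB0 cont=1 payload=0x30=48: acc |= 48<<0 -> acc=48 shift=7
  byte[11]=0x18 cont=0 payload=0x18=24: acc |= 24<<7 -> acc=3120 shift=14 [end]
Varint 5: bytes[10:12] = B0 18 -> value 3120 (2 byte(s))
  byte[12]=0xDF cont=1 payload=0x5F=95: acc |= 95<<0 -> acc=95 shift=7
  byte[13]=0x24 cont=0 payload=0x24=36: acc |= 36<<7 -> acc=4703 shift=14 [end]
Varint 6: bytes[12:14] = DF 24 -> value 4703 (2 byte(s))

Answer: 2 2 2 4 2 2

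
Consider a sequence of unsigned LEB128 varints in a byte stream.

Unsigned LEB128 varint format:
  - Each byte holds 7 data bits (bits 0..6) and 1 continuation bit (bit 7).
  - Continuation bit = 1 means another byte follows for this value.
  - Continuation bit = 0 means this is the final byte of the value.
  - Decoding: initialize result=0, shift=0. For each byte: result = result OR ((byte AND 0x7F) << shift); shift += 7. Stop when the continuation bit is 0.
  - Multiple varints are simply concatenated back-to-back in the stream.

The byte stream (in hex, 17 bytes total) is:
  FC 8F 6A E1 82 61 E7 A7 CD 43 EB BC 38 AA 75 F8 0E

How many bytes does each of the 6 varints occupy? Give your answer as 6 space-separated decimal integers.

Answer: 3 3 4 3 2 2

Derivation:
  byte[0]=0xFC cont=1 payload=0x7C=124: acc |= 124<<0 -> acc=124 shift=7
  byte[1]=0x8F cont=1 payload=0x0F=15: acc |= 15<<7 -> acc=2044 shift=14
  byte[2]=0x6A cont=0 payload=0x6A=106: acc |= 106<<14 -> acc=1738748 shift=21 [end]
Varint 1: bytes[0:3] = FC 8F 6A -> value 1738748 (3 byte(s))
  byte[3]=0xE1 cont=1 payload=0x61=97: acc |= 97<<0 -> acc=97 shift=7
  byte[4]=0x82 cont=1 payload=0x02=2: acc |= 2<<7 -> acc=353 shift=14
  byte[5]=0x61 cont=0 payload=0x61=97: acc |= 97<<14 -> acc=1589601 shift=21 [end]
Varint 2: bytes[3:6] = E1 82 61 -> value 1589601 (3 byte(s))
  byte[6]=0xE7 cont=1 payload=0x67=103: acc |= 103<<0 -> acc=103 shift=7
  byte[7]=0xA7 cont=1 payload=0x27=39: acc |= 39<<7 -> acc=5095 shift=14
  byte[8]=0xCD cont=1 payload=0x4D=77: acc |= 77<<14 -> acc=1266663 shift=21
  byte[9]=0x43 cont=0 payload=0x43=67: acc |= 67<<21 -> acc=141775847 shift=28 [end]
Varint 3: bytes[6:10] = E7 A7 CD 43 -> value 141775847 (4 byte(s))
  byte[10]=0xEB cont=1 payload=0x6B=107: acc |= 107<<0 -> acc=107 shift=7
  byte[11]=0xBC cont=1 payload=0x3C=60: acc |= 60<<7 -> acc=7787 shift=14
  byte[12]=0x38 cont=0 payload=0x38=56: acc |= 56<<14 -> acc=925291 shift=21 [end]
Varint 4: bytes[10:13] = EB BC 38 -> value 925291 (3 byte(s))
  byte[13]=0xAA cont=1 payload=0x2A=42: acc |= 42<<0 -> acc=42 shift=7
  byte[14]=0x75 cont=0 payload=0x75=117: acc |= 117<<7 -> acc=15018 shift=14 [end]
Varint 5: bytes[13:15] = AA 75 -> value 15018 (2 byte(s))
  byte[15]=0xF8 cont=1 payload=0x78=120: acc |= 120<<0 -> acc=120 shift=7
  byte[16]=0x0E cont=0 payload=0x0E=14: acc |= 14<<7 -> acc=1912 shift=14 [end]
Varint 6: bytes[15:17] = F8 0E -> value 1912 (2 byte(s))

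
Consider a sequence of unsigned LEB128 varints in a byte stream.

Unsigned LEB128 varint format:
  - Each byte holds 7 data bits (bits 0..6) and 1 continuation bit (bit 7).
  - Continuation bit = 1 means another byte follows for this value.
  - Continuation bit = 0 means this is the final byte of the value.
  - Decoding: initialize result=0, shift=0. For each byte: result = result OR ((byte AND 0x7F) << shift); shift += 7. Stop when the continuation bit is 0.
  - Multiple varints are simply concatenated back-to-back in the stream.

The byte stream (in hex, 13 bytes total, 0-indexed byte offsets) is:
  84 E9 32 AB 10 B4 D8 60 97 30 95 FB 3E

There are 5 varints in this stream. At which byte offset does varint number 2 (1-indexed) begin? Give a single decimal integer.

  byte[0]=0x84 cont=1 payload=0x04=4: acc |= 4<<0 -> acc=4 shift=7
  byte[1]=0xE9 cont=1 payload=0x69=105: acc |= 105<<7 -> acc=13444 shift=14
  byte[2]=0x32 cont=0 payload=0x32=50: acc |= 50<<14 -> acc=832644 shift=21 [end]
Varint 1: bytes[0:3] = 84 E9 32 -> value 832644 (3 byte(s))
  byte[3]=0xAB cont=1 payload=0x2B=43: acc |= 43<<0 -> acc=43 shift=7
  byte[4]=0x10 cont=0 payload=0x10=16: acc |= 16<<7 -> acc=2091 shift=14 [end]
Varint 2: bytes[3:5] = AB 10 -> value 2091 (2 byte(s))
  byte[5]=0xB4 cont=1 payload=0x34=52: acc |= 52<<0 -> acc=52 shift=7
  byte[6]=0xD8 cont=1 payload=0x58=88: acc |= 88<<7 -> acc=11316 shift=14
  byte[7]=0x60 cont=0 payload=0x60=96: acc |= 96<<14 -> acc=1584180 shift=21 [end]
Varint 3: bytes[5:8] = B4 D8 60 -> value 1584180 (3 byte(s))
  byte[8]=0x97 cont=1 payload=0x17=23: acc |= 23<<0 -> acc=23 shift=7
  byte[9]=0x30 cont=0 payload=0x30=48: acc |= 48<<7 -> acc=6167 shift=14 [end]
Varint 4: bytes[8:10] = 97 30 -> value 6167 (2 byte(s))
  byte[10]=0x95 cont=1 payload=0x15=21: acc |= 21<<0 -> acc=21 shift=7
  byte[11]=0xFB cont=1 payload=0x7B=123: acc |= 123<<7 -> acc=15765 shift=14
  byte[12]=0x3E cont=0 payload=0x3E=62: acc |= 62<<14 -> acc=1031573 shift=21 [end]
Varint 5: bytes[10:13] = 95 FB 3E -> value 1031573 (3 byte(s))

Answer: 3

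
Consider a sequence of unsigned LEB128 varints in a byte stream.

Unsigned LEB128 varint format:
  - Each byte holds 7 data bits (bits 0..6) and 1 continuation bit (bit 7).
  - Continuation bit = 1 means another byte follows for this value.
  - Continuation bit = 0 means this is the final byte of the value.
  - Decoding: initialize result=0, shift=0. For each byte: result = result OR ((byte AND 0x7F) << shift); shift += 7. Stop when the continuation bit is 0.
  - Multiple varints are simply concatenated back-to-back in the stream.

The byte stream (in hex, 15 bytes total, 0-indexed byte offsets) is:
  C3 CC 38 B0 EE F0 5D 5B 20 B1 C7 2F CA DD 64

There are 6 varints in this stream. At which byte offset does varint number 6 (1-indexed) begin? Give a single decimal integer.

Answer: 12

Derivation:
  byte[0]=0xC3 cont=1 payload=0x43=67: acc |= 67<<0 -> acc=67 shift=7
  byte[1]=0xCC cont=1 payload=0x4C=76: acc |= 76<<7 -> acc=9795 shift=14
  byte[2]=0x38 cont=0 payload=0x38=56: acc |= 56<<14 -> acc=927299 shift=21 [end]
Varint 1: bytes[0:3] = C3 CC 38 -> value 927299 (3 byte(s))
  byte[3]=0xB0 cont=1 payload=0x30=48: acc |= 48<<0 -> acc=48 shift=7
  byte[4]=0xEE cont=1 payload=0x6E=110: acc |= 110<<7 -> acc=14128 shift=14
  byte[5]=0xF0 cont=1 payload=0x70=112: acc |= 112<<14 -> acc=1849136 shift=21
  byte[6]=0x5D cont=0 payload=0x5D=93: acc |= 93<<21 -> acc=196884272 shift=28 [end]
Varint 2: bytes[3:7] = B0 EE F0 5D -> value 196884272 (4 byte(s))
  byte[7]=0x5B cont=0 payload=0x5B=91: acc |= 91<<0 -> acc=91 shift=7 [end]
Varint 3: bytes[7:8] = 5B -> value 91 (1 byte(s))
  byte[8]=0x20 cont=0 payload=0x20=32: acc |= 32<<0 -> acc=32 shift=7 [end]
Varint 4: bytes[8:9] = 20 -> value 32 (1 byte(s))
  byte[9]=0xB1 cont=1 payload=0x31=49: acc |= 49<<0 -> acc=49 shift=7
  byte[10]=0xC7 cont=1 payload=0x47=71: acc |= 71<<7 -> acc=9137 shift=14
  byte[11]=0x2F cont=0 payload=0x2F=47: acc |= 47<<14 -> acc=779185 shift=21 [end]
Varint 5: bytes[9:12] = B1 C7 2F -> value 779185 (3 byte(s))
  byte[12]=0xCA cont=1 payload=0x4A=74: acc |= 74<<0 -> acc=74 shift=7
  byte[13]=0xDD cont=1 payload=0x5D=93: acc |= 93<<7 -> acc=11978 shift=14
  byte[14]=0x64 cont=0 payload=0x64=100: acc |= 100<<14 -> acc=1650378 shift=21 [end]
Varint 6: bytes[12:15] = CA DD 64 -> value 1650378 (3 byte(s))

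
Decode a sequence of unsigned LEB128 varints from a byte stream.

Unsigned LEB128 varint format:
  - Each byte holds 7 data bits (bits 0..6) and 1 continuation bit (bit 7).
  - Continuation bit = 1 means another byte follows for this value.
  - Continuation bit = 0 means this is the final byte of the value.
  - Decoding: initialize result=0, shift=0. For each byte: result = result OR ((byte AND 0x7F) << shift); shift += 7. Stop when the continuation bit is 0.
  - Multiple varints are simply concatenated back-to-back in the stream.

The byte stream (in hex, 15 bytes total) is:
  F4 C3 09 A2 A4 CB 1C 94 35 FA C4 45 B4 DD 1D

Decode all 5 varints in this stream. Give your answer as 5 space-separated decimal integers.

Answer: 156148 59953698 6804 1139322 487092

Derivation:
  byte[0]=0xF4 cont=1 payload=0x74=116: acc |= 116<<0 -> acc=116 shift=7
  byte[1]=0xC3 cont=1 payload=0x43=67: acc |= 67<<7 -> acc=8692 shift=14
  byte[2]=0x09 cont=0 payload=0x09=9: acc |= 9<<14 -> acc=156148 shift=21 [end]
Varint 1: bytes[0:3] = F4 C3 09 -> value 156148 (3 byte(s))
  byte[3]=0xA2 cont=1 payload=0x22=34: acc |= 34<<0 -> acc=34 shift=7
  byte[4]=0xA4 cont=1 payload=0x24=36: acc |= 36<<7 -> acc=4642 shift=14
  byte[5]=0xCB cont=1 payload=0x4B=75: acc |= 75<<14 -> acc=1233442 shift=21
  byte[6]=0x1C cont=0 payload=0x1C=28: acc |= 28<<21 -> acc=59953698 shift=28 [end]
Varint 2: bytes[3:7] = A2 A4 CB 1C -> value 59953698 (4 byte(s))
  byte[7]=0x94 cont=1 payload=0x14=20: acc |= 20<<0 -> acc=20 shift=7
  byte[8]=0x35 cont=0 payload=0x35=53: acc |= 53<<7 -> acc=6804 shift=14 [end]
Varint 3: bytes[7:9] = 94 35 -> value 6804 (2 byte(s))
  byte[9]=0xFA cont=1 payload=0x7A=122: acc |= 122<<0 -> acc=122 shift=7
  byte[10]=0xC4 cont=1 payload=0x44=68: acc |= 68<<7 -> acc=8826 shift=14
  byte[11]=0x45 cont=0 payload=0x45=69: acc |= 69<<14 -> acc=1139322 shift=21 [end]
Varint 4: bytes[9:12] = FA C4 45 -> value 1139322 (3 byte(s))
  byte[12]=0xB4 cont=1 payload=0x34=52: acc |= 52<<0 -> acc=52 shift=7
  byte[13]=0xDD cont=1 payload=0x5D=93: acc |= 93<<7 -> acc=11956 shift=14
  byte[14]=0x1D cont=0 payload=0x1D=29: acc |= 29<<14 -> acc=487092 shift=21 [end]
Varint 5: bytes[12:15] = B4 DD 1D -> value 487092 (3 byte(s))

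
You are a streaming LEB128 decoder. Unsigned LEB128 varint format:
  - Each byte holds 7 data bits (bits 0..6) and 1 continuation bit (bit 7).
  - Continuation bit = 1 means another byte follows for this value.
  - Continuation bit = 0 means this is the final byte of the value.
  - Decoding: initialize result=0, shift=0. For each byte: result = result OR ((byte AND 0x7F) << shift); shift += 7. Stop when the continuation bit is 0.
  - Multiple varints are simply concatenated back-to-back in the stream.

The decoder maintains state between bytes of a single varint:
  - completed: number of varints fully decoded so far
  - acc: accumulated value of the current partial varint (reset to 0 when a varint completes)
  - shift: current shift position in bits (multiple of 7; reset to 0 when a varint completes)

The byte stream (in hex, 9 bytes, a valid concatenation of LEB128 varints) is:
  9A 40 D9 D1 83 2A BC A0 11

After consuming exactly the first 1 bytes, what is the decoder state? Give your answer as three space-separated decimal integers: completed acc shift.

Answer: 0 26 7

Derivation:
byte[0]=0x9A cont=1 payload=0x1A: acc |= 26<<0 -> completed=0 acc=26 shift=7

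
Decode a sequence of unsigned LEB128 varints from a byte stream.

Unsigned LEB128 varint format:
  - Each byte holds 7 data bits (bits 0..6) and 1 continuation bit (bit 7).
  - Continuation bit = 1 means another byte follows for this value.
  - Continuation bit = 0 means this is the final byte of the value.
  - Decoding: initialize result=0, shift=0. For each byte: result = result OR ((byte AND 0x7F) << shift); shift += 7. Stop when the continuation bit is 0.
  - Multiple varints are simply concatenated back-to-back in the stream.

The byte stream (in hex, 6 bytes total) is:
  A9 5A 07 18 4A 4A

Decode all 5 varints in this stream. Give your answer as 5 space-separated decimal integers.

Answer: 11561 7 24 74 74

Derivation:
  byte[0]=0xA9 cont=1 payload=0x29=41: acc |= 41<<0 -> acc=41 shift=7
  byte[1]=0x5A cont=0 payload=0x5A=90: acc |= 90<<7 -> acc=11561 shift=14 [end]
Varint 1: bytes[0:2] = A9 5A -> value 11561 (2 byte(s))
  byte[2]=0x07 cont=0 payload=0x07=7: acc |= 7<<0 -> acc=7 shift=7 [end]
Varint 2: bytes[2:3] = 07 -> value 7 (1 byte(s))
  byte[3]=0x18 cont=0 payload=0x18=24: acc |= 24<<0 -> acc=24 shift=7 [end]
Varint 3: bytes[3:4] = 18 -> value 24 (1 byte(s))
  byte[4]=0x4A cont=0 payload=0x4A=74: acc |= 74<<0 -> acc=74 shift=7 [end]
Varint 4: bytes[4:5] = 4A -> value 74 (1 byte(s))
  byte[5]=0x4A cont=0 payload=0x4A=74: acc |= 74<<0 -> acc=74 shift=7 [end]
Varint 5: bytes[5:6] = 4A -> value 74 (1 byte(s))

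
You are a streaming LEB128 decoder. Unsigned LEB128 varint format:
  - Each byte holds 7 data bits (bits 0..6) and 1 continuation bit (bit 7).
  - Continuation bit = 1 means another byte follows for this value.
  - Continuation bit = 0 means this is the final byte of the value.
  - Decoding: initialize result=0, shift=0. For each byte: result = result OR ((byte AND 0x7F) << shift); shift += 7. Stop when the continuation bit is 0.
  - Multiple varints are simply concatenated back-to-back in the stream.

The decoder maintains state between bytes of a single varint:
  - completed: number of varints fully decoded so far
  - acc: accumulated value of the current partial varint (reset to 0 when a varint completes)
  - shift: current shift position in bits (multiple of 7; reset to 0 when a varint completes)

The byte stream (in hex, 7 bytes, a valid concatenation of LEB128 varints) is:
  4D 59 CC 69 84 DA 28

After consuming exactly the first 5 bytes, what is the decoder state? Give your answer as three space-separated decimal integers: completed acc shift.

Answer: 3 4 7

Derivation:
byte[0]=0x4D cont=0 payload=0x4D: varint #1 complete (value=77); reset -> completed=1 acc=0 shift=0
byte[1]=0x59 cont=0 payload=0x59: varint #2 complete (value=89); reset -> completed=2 acc=0 shift=0
byte[2]=0xCC cont=1 payload=0x4C: acc |= 76<<0 -> completed=2 acc=76 shift=7
byte[3]=0x69 cont=0 payload=0x69: varint #3 complete (value=13516); reset -> completed=3 acc=0 shift=0
byte[4]=0x84 cont=1 payload=0x04: acc |= 4<<0 -> completed=3 acc=4 shift=7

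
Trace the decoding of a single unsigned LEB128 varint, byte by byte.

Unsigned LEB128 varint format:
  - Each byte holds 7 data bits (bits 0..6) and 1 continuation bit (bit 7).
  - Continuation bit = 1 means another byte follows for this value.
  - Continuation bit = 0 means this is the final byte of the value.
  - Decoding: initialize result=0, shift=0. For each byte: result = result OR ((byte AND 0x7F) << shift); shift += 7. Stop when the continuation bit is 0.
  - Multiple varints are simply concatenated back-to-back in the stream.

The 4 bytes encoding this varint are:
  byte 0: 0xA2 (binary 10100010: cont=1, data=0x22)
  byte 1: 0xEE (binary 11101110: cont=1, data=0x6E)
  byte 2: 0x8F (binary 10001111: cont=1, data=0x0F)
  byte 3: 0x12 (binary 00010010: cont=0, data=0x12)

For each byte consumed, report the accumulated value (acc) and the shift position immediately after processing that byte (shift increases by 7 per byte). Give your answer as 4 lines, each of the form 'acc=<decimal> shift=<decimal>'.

Answer: acc=34 shift=7
acc=14114 shift=14
acc=259874 shift=21
acc=38008610 shift=28

Derivation:
byte 0=0xA2: payload=0x22=34, contrib = 34<<0 = 34; acc -> 34, shift -> 7
byte 1=0xEE: payload=0x6E=110, contrib = 110<<7 = 14080; acc -> 14114, shift -> 14
byte 2=0x8F: payload=0x0F=15, contrib = 15<<14 = 245760; acc -> 259874, shift -> 21
byte 3=0x12: payload=0x12=18, contrib = 18<<21 = 37748736; acc -> 38008610, shift -> 28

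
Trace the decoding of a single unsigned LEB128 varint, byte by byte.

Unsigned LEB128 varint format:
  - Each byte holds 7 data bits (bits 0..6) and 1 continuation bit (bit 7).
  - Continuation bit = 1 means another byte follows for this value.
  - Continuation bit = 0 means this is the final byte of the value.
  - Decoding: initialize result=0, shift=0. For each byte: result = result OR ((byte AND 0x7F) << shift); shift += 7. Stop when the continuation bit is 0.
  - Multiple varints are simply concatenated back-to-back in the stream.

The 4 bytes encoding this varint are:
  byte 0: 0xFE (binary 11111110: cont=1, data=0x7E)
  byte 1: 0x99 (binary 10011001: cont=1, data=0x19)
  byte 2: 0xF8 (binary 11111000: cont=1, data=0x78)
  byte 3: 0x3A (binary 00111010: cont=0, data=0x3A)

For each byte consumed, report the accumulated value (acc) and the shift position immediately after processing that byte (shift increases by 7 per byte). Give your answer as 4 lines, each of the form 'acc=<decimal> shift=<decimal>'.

Answer: acc=126 shift=7
acc=3326 shift=14
acc=1969406 shift=21
acc=123604222 shift=28

Derivation:
byte 0=0xFE: payload=0x7E=126, contrib = 126<<0 = 126; acc -> 126, shift -> 7
byte 1=0x99: payload=0x19=25, contrib = 25<<7 = 3200; acc -> 3326, shift -> 14
byte 2=0xF8: payload=0x78=120, contrib = 120<<14 = 1966080; acc -> 1969406, shift -> 21
byte 3=0x3A: payload=0x3A=58, contrib = 58<<21 = 121634816; acc -> 123604222, shift -> 28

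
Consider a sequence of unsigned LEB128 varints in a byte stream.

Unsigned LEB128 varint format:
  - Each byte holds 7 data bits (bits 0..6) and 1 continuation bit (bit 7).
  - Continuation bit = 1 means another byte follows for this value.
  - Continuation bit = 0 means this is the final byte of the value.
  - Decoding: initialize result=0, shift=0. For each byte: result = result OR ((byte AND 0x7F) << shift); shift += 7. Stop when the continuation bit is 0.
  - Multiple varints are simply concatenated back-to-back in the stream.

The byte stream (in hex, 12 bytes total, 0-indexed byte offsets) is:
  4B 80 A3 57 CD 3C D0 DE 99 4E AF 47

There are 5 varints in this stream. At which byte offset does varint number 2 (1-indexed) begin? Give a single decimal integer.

  byte[0]=0x4B cont=0 payload=0x4B=75: acc |= 75<<0 -> acc=75 shift=7 [end]
Varint 1: bytes[0:1] = 4B -> value 75 (1 byte(s))
  byte[1]=0x80 cont=1 payload=0x00=0: acc |= 0<<0 -> acc=0 shift=7
  byte[2]=0xA3 cont=1 payload=0x23=35: acc |= 35<<7 -> acc=4480 shift=14
  byte[3]=0x57 cont=0 payload=0x57=87: acc |= 87<<14 -> acc=1429888 shift=21 [end]
Varint 2: bytes[1:4] = 80 A3 57 -> value 1429888 (3 byte(s))
  byte[4]=0xCD cont=1 payload=0x4D=77: acc |= 77<<0 -> acc=77 shift=7
  byte[5]=0x3C cont=0 payload=0x3C=60: acc |= 60<<7 -> acc=7757 shift=14 [end]
Varint 3: bytes[4:6] = CD 3C -> value 7757 (2 byte(s))
  byte[6]=0xD0 cont=1 payload=0x50=80: acc |= 80<<0 -> acc=80 shift=7
  byte[7]=0xDE cont=1 payload=0x5E=94: acc |= 94<<7 -> acc=12112 shift=14
  byte[8]=0x99 cont=1 payload=0x19=25: acc |= 25<<14 -> acc=421712 shift=21
  byte[9]=0x4E cont=0 payload=0x4E=78: acc |= 78<<21 -> acc=163999568 shift=28 [end]
Varint 4: bytes[6:10] = D0 DE 99 4E -> value 163999568 (4 byte(s))
  byte[10]=0xAF cont=1 payload=0x2F=47: acc |= 47<<0 -> acc=47 shift=7
  byte[11]=0x47 cont=0 payload=0x47=71: acc |= 71<<7 -> acc=9135 shift=14 [end]
Varint 5: bytes[10:12] = AF 47 -> value 9135 (2 byte(s))

Answer: 1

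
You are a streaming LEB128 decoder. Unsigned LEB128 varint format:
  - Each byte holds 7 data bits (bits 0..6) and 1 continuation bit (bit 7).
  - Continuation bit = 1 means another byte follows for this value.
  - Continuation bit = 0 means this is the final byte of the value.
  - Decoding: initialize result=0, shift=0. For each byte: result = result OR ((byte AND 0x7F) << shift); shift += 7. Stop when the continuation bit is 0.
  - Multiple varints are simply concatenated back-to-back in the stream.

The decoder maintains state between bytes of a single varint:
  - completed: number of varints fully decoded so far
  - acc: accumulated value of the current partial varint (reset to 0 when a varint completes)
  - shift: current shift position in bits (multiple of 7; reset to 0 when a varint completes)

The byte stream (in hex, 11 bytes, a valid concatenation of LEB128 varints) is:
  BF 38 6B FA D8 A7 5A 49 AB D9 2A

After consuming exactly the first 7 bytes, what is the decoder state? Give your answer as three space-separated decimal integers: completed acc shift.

Answer: 3 0 0

Derivation:
byte[0]=0xBF cont=1 payload=0x3F: acc |= 63<<0 -> completed=0 acc=63 shift=7
byte[1]=0x38 cont=0 payload=0x38: varint #1 complete (value=7231); reset -> completed=1 acc=0 shift=0
byte[2]=0x6B cont=0 payload=0x6B: varint #2 complete (value=107); reset -> completed=2 acc=0 shift=0
byte[3]=0xFA cont=1 payload=0x7A: acc |= 122<<0 -> completed=2 acc=122 shift=7
byte[4]=0xD8 cont=1 payload=0x58: acc |= 88<<7 -> completed=2 acc=11386 shift=14
byte[5]=0xA7 cont=1 payload=0x27: acc |= 39<<14 -> completed=2 acc=650362 shift=21
byte[6]=0x5A cont=0 payload=0x5A: varint #3 complete (value=189394042); reset -> completed=3 acc=0 shift=0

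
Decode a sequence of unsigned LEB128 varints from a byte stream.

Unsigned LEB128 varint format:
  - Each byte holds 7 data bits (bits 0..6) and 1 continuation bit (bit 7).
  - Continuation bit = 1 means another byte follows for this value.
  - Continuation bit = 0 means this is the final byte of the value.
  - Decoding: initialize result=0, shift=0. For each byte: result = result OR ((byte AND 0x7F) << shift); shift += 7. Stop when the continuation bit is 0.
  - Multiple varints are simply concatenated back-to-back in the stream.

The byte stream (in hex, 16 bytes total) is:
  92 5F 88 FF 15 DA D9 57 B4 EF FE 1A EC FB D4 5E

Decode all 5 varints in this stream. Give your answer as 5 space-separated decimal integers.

  byte[0]=0x92 cont=1 payload=0x12=18: acc |= 18<<0 -> acc=18 shift=7
  byte[1]=0x5F cont=0 payload=0x5F=95: acc |= 95<<7 -> acc=12178 shift=14 [end]
Varint 1: bytes[0:2] = 92 5F -> value 12178 (2 byte(s))
  byte[2]=0x88 cont=1 payload=0x08=8: acc |= 8<<0 -> acc=8 shift=7
  byte[3]=0xFF cont=1 payload=0x7F=127: acc |= 127<<7 -> acc=16264 shift=14
  byte[4]=0x15 cont=0 payload=0x15=21: acc |= 21<<14 -> acc=360328 shift=21 [end]
Varint 2: bytes[2:5] = 88 FF 15 -> value 360328 (3 byte(s))
  byte[5]=0xDA cont=1 payload=0x5A=90: acc |= 90<<0 -> acc=90 shift=7
  byte[6]=0xD9 cont=1 payload=0x59=89: acc |= 89<<7 -> acc=11482 shift=14
  byte[7]=0x57 cont=0 payload=0x57=87: acc |= 87<<14 -> acc=1436890 shift=21 [end]
Varint 3: bytes[5:8] = DA D9 57 -> value 1436890 (3 byte(s))
  byte[8]=0xB4 cont=1 payload=0x34=52: acc |= 52<<0 -> acc=52 shift=7
  byte[9]=0xEF cont=1 payload=0x6F=111: acc |= 111<<7 -> acc=14260 shift=14
  byte[10]=0xFE cont=1 payload=0x7E=126: acc |= 126<<14 -> acc=2078644 shift=21
  byte[11]=0x1A cont=0 payload=0x1A=26: acc |= 26<<21 -> acc=56604596 shift=28 [end]
Varint 4: bytes[8:12] = B4 EF FE 1A -> value 56604596 (4 byte(s))
  byte[12]=0xEC cont=1 payload=0x6C=108: acc |= 108<<0 -> acc=108 shift=7
  byte[13]=0xFB cont=1 payload=0x7B=123: acc |= 123<<7 -> acc=15852 shift=14
  byte[14]=0xD4 cont=1 payload=0x54=84: acc |= 84<<14 -> acc=1392108 shift=21
  byte[15]=0x5E cont=0 payload=0x5E=94: acc |= 94<<21 -> acc=198524396 shift=28 [end]
Varint 5: bytes[12:16] = EC FB D4 5E -> value 198524396 (4 byte(s))

Answer: 12178 360328 1436890 56604596 198524396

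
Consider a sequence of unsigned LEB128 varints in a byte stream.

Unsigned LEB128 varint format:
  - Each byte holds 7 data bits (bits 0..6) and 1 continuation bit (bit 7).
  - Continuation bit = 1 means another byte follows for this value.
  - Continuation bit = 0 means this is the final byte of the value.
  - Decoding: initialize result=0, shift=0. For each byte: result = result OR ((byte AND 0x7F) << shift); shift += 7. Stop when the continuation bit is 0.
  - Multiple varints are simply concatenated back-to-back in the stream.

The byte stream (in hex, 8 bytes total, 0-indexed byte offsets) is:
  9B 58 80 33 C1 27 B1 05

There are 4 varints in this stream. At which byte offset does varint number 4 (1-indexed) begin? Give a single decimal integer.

  byte[0]=0x9B cont=1 payload=0x1B=27: acc |= 27<<0 -> acc=27 shift=7
  byte[1]=0x58 cont=0 payload=0x58=88: acc |= 88<<7 -> acc=11291 shift=14 [end]
Varint 1: bytes[0:2] = 9B 58 -> value 11291 (2 byte(s))
  byte[2]=0x80 cont=1 payload=0x00=0: acc |= 0<<0 -> acc=0 shift=7
  byte[3]=0x33 cont=0 payload=0x33=51: acc |= 51<<7 -> acc=6528 shift=14 [end]
Varint 2: bytes[2:4] = 80 33 -> value 6528 (2 byte(s))
  byte[4]=0xC1 cont=1 payload=0x41=65: acc |= 65<<0 -> acc=65 shift=7
  byte[5]=0x27 cont=0 payload=0x27=39: acc |= 39<<7 -> acc=5057 shift=14 [end]
Varint 3: bytes[4:6] = C1 27 -> value 5057 (2 byte(s))
  byte[6]=0xB1 cont=1 payload=0x31=49: acc |= 49<<0 -> acc=49 shift=7
  byte[7]=0x05 cont=0 payload=0x05=5: acc |= 5<<7 -> acc=689 shift=14 [end]
Varint 4: bytes[6:8] = B1 05 -> value 689 (2 byte(s))

Answer: 6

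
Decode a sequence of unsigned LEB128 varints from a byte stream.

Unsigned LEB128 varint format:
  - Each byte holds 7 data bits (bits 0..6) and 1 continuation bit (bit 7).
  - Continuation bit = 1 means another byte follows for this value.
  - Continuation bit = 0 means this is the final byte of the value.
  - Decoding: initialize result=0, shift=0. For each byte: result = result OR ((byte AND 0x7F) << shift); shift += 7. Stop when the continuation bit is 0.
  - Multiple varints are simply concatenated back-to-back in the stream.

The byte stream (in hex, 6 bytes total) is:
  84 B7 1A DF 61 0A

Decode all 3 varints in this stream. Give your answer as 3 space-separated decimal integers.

  byte[0]=0x84 cont=1 payload=0x04=4: acc |= 4<<0 -> acc=4 shift=7
  byte[1]=0xB7 cont=1 payload=0x37=55: acc |= 55<<7 -> acc=7044 shift=14
  byte[2]=0x1A cont=0 payload=0x1A=26: acc |= 26<<14 -> acc=433028 shift=21 [end]
Varint 1: bytes[0:3] = 84 B7 1A -> value 433028 (3 byte(s))
  byte[3]=0xDF cont=1 payload=0x5F=95: acc |= 95<<0 -> acc=95 shift=7
  byte[4]=0x61 cont=0 payload=0x61=97: acc |= 97<<7 -> acc=12511 shift=14 [end]
Varint 2: bytes[3:5] = DF 61 -> value 12511 (2 byte(s))
  byte[5]=0x0A cont=0 payload=0x0A=10: acc |= 10<<0 -> acc=10 shift=7 [end]
Varint 3: bytes[5:6] = 0A -> value 10 (1 byte(s))

Answer: 433028 12511 10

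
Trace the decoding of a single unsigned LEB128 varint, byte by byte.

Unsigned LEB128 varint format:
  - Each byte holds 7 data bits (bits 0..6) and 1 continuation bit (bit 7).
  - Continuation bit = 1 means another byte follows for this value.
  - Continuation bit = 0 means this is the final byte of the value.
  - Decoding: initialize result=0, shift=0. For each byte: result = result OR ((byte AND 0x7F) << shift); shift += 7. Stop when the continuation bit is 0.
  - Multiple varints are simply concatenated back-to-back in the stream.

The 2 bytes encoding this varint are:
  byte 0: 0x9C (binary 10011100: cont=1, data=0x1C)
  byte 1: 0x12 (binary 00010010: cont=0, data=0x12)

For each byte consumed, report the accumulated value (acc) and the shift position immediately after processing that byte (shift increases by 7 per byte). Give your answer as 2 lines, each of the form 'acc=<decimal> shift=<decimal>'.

Answer: acc=28 shift=7
acc=2332 shift=14

Derivation:
byte 0=0x9C: payload=0x1C=28, contrib = 28<<0 = 28; acc -> 28, shift -> 7
byte 1=0x12: payload=0x12=18, contrib = 18<<7 = 2304; acc -> 2332, shift -> 14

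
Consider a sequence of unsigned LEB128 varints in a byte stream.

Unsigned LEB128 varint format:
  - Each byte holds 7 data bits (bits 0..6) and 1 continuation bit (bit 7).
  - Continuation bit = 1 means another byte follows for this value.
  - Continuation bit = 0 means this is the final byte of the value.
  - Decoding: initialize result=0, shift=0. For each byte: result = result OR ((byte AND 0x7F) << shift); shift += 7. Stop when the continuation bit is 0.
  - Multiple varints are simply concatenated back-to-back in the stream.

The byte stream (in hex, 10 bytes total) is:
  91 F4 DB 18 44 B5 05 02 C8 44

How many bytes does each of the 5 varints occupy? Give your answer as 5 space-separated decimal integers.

  byte[0]=0x91 cont=1 payload=0x11=17: acc |= 17<<0 -> acc=17 shift=7
  byte[1]=0xF4 cont=1 payload=0x74=116: acc |= 116<<7 -> acc=14865 shift=14
  byte[2]=0xDB cont=1 payload=0x5B=91: acc |= 91<<14 -> acc=1505809 shift=21
  byte[3]=0x18 cont=0 payload=0x18=24: acc |= 24<<21 -> acc=51837457 shift=28 [end]
Varint 1: bytes[0:4] = 91 F4 DB 18 -> value 51837457 (4 byte(s))
  byte[4]=0x44 cont=0 payload=0x44=68: acc |= 68<<0 -> acc=68 shift=7 [end]
Varint 2: bytes[4:5] = 44 -> value 68 (1 byte(s))
  byte[5]=0xB5 cont=1 payload=0x35=53: acc |= 53<<0 -> acc=53 shift=7
  byte[6]=0x05 cont=0 payload=0x05=5: acc |= 5<<7 -> acc=693 shift=14 [end]
Varint 3: bytes[5:7] = B5 05 -> value 693 (2 byte(s))
  byte[7]=0x02 cont=0 payload=0x02=2: acc |= 2<<0 -> acc=2 shift=7 [end]
Varint 4: bytes[7:8] = 02 -> value 2 (1 byte(s))
  byte[8]=0xC8 cont=1 payload=0x48=72: acc |= 72<<0 -> acc=72 shift=7
  byte[9]=0x44 cont=0 payload=0x44=68: acc |= 68<<7 -> acc=8776 shift=14 [end]
Varint 5: bytes[8:10] = C8 44 -> value 8776 (2 byte(s))

Answer: 4 1 2 1 2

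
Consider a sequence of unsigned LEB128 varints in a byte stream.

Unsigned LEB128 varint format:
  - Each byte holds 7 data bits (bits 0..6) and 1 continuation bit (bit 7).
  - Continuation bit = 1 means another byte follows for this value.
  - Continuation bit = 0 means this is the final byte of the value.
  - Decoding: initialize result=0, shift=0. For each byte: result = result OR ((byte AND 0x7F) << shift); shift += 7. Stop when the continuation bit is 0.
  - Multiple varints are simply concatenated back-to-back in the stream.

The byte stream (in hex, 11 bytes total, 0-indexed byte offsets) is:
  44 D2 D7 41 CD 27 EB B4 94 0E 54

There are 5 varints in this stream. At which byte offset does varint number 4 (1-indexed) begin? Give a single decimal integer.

Answer: 6

Derivation:
  byte[0]=0x44 cont=0 payload=0x44=68: acc |= 68<<0 -> acc=68 shift=7 [end]
Varint 1: bytes[0:1] = 44 -> value 68 (1 byte(s))
  byte[1]=0xD2 cont=1 payload=0x52=82: acc |= 82<<0 -> acc=82 shift=7
  byte[2]=0xD7 cont=1 payload=0x57=87: acc |= 87<<7 -> acc=11218 shift=14
  byte[3]=0x41 cont=0 payload=0x41=65: acc |= 65<<14 -> acc=1076178 shift=21 [end]
Varint 2: bytes[1:4] = D2 D7 41 -> value 1076178 (3 byte(s))
  byte[4]=0xCD cont=1 payload=0x4D=77: acc |= 77<<0 -> acc=77 shift=7
  byte[5]=0x27 cont=0 payload=0x27=39: acc |= 39<<7 -> acc=5069 shift=14 [end]
Varint 3: bytes[4:6] = CD 27 -> value 5069 (2 byte(s))
  byte[6]=0xEB cont=1 payload=0x6B=107: acc |= 107<<0 -> acc=107 shift=7
  byte[7]=0xB4 cont=1 payload=0x34=52: acc |= 52<<7 -> acc=6763 shift=14
  byte[8]=0x94 cont=1 payload=0x14=20: acc |= 20<<14 -> acc=334443 shift=21
  byte[9]=0x0E cont=0 payload=0x0E=14: acc |= 14<<21 -> acc=29694571 shift=28 [end]
Varint 4: bytes[6:10] = EB B4 94 0E -> value 29694571 (4 byte(s))
  byte[10]=0x54 cont=0 payload=0x54=84: acc |= 84<<0 -> acc=84 shift=7 [end]
Varint 5: bytes[10:11] = 54 -> value 84 (1 byte(s))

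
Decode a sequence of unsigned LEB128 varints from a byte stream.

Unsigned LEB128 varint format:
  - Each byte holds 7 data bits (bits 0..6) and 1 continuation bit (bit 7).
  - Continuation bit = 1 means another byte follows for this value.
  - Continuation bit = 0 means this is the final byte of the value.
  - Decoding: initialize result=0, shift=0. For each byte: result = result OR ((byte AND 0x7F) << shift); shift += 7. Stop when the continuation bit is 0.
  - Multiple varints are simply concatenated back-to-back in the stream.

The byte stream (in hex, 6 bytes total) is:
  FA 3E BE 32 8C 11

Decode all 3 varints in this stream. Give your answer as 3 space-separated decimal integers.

  byte[0]=0xFA cont=1 payload=0x7A=122: acc |= 122<<0 -> acc=122 shift=7
  byte[1]=0x3E cont=0 payload=0x3E=62: acc |= 62<<7 -> acc=8058 shift=14 [end]
Varint 1: bytes[0:2] = FA 3E -> value 8058 (2 byte(s))
  byte[2]=0xBE cont=1 payload=0x3E=62: acc |= 62<<0 -> acc=62 shift=7
  byte[3]=0x32 cont=0 payload=0x32=50: acc |= 50<<7 -> acc=6462 shift=14 [end]
Varint 2: bytes[2:4] = BE 32 -> value 6462 (2 byte(s))
  byte[4]=0x8C cont=1 payload=0x0C=12: acc |= 12<<0 -> acc=12 shift=7
  byte[5]=0x11 cont=0 payload=0x11=17: acc |= 17<<7 -> acc=2188 shift=14 [end]
Varint 3: bytes[4:6] = 8C 11 -> value 2188 (2 byte(s))

Answer: 8058 6462 2188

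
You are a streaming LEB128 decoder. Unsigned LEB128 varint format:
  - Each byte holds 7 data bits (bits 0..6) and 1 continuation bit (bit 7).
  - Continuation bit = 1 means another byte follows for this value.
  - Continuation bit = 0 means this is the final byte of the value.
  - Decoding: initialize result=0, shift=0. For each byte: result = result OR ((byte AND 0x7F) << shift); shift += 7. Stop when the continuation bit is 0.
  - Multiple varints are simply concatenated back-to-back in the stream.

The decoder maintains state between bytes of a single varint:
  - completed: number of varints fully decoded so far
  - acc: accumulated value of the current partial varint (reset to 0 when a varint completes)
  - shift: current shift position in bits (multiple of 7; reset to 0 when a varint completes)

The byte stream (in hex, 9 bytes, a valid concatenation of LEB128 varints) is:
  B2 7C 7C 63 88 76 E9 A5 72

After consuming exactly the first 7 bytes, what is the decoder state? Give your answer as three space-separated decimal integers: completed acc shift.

byte[0]=0xB2 cont=1 payload=0x32: acc |= 50<<0 -> completed=0 acc=50 shift=7
byte[1]=0x7C cont=0 payload=0x7C: varint #1 complete (value=15922); reset -> completed=1 acc=0 shift=0
byte[2]=0x7C cont=0 payload=0x7C: varint #2 complete (value=124); reset -> completed=2 acc=0 shift=0
byte[3]=0x63 cont=0 payload=0x63: varint #3 complete (value=99); reset -> completed=3 acc=0 shift=0
byte[4]=0x88 cont=1 payload=0x08: acc |= 8<<0 -> completed=3 acc=8 shift=7
byte[5]=0x76 cont=0 payload=0x76: varint #4 complete (value=15112); reset -> completed=4 acc=0 shift=0
byte[6]=0xE9 cont=1 payload=0x69: acc |= 105<<0 -> completed=4 acc=105 shift=7

Answer: 4 105 7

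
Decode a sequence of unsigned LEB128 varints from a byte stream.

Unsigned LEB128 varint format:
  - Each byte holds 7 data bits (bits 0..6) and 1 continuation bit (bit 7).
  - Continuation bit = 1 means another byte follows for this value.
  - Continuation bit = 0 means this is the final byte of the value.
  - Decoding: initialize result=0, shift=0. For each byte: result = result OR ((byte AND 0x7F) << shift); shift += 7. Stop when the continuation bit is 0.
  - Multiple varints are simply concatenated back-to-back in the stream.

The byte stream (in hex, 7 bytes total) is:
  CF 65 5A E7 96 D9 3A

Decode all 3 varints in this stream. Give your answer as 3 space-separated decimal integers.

Answer: 13007 90 123095911

Derivation:
  byte[0]=0xCF cont=1 payload=0x4F=79: acc |= 79<<0 -> acc=79 shift=7
  byte[1]=0x65 cont=0 payload=0x65=101: acc |= 101<<7 -> acc=13007 shift=14 [end]
Varint 1: bytes[0:2] = CF 65 -> value 13007 (2 byte(s))
  byte[2]=0x5A cont=0 payload=0x5A=90: acc |= 90<<0 -> acc=90 shift=7 [end]
Varint 2: bytes[2:3] = 5A -> value 90 (1 byte(s))
  byte[3]=0xE7 cont=1 payload=0x67=103: acc |= 103<<0 -> acc=103 shift=7
  byte[4]=0x96 cont=1 payload=0x16=22: acc |= 22<<7 -> acc=2919 shift=14
  byte[5]=0xD9 cont=1 payload=0x59=89: acc |= 89<<14 -> acc=1461095 shift=21
  byte[6]=0x3A cont=0 payload=0x3A=58: acc |= 58<<21 -> acc=123095911 shift=28 [end]
Varint 3: bytes[3:7] = E7 96 D9 3A -> value 123095911 (4 byte(s))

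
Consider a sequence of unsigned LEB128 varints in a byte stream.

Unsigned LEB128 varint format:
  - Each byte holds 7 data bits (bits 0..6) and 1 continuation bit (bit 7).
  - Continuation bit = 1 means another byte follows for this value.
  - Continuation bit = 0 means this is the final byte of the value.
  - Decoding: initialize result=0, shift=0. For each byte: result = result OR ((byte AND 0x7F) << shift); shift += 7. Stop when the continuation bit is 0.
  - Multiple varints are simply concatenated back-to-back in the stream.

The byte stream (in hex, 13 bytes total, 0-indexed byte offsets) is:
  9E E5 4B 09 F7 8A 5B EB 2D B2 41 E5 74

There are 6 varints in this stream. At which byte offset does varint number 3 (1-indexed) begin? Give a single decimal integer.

  byte[0]=0x9E cont=1 payload=0x1E=30: acc |= 30<<0 -> acc=30 shift=7
  byte[1]=0xE5 cont=1 payload=0x65=101: acc |= 101<<7 -> acc=12958 shift=14
  byte[2]=0x4B cont=0 payload=0x4B=75: acc |= 75<<14 -> acc=1241758 shift=21 [end]
Varint 1: bytes[0:3] = 9E E5 4B -> value 1241758 (3 byte(s))
  byte[3]=0x09 cont=0 payload=0x09=9: acc |= 9<<0 -> acc=9 shift=7 [end]
Varint 2: bytes[3:4] = 09 -> value 9 (1 byte(s))
  byte[4]=0xF7 cont=1 payload=0x77=119: acc |= 119<<0 -> acc=119 shift=7
  byte[5]=0x8A cont=1 payload=0x0A=10: acc |= 10<<7 -> acc=1399 shift=14
  byte[6]=0x5B cont=0 payload=0x5B=91: acc |= 91<<14 -> acc=1492343 shift=21 [end]
Varint 3: bytes[4:7] = F7 8A 5B -> value 1492343 (3 byte(s))
  byte[7]=0xEB cont=1 payload=0x6B=107: acc |= 107<<0 -> acc=107 shift=7
  byte[8]=0x2D cont=0 payload=0x2D=45: acc |= 45<<7 -> acc=5867 shift=14 [end]
Varint 4: bytes[7:9] = EB 2D -> value 5867 (2 byte(s))
  byte[9]=0xB2 cont=1 payload=0x32=50: acc |= 50<<0 -> acc=50 shift=7
  byte[10]=0x41 cont=0 payload=0x41=65: acc |= 65<<7 -> acc=8370 shift=14 [end]
Varint 5: bytes[9:11] = B2 41 -> value 8370 (2 byte(s))
  byte[11]=0xE5 cont=1 payload=0x65=101: acc |= 101<<0 -> acc=101 shift=7
  byte[12]=0x74 cont=0 payload=0x74=116: acc |= 116<<7 -> acc=14949 shift=14 [end]
Varint 6: bytes[11:13] = E5 74 -> value 14949 (2 byte(s))

Answer: 4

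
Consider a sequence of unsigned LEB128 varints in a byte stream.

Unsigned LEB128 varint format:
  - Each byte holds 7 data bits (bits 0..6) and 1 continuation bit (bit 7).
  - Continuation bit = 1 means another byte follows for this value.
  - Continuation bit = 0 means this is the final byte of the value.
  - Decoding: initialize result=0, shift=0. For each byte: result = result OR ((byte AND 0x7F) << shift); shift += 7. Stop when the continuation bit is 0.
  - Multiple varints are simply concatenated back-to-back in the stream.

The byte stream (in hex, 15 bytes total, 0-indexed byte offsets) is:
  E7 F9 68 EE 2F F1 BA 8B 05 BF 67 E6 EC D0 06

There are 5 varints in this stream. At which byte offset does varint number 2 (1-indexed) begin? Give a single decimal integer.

Answer: 3

Derivation:
  byte[0]=0xE7 cont=1 payload=0x67=103: acc |= 103<<0 -> acc=103 shift=7
  byte[1]=0xF9 cont=1 payload=0x79=121: acc |= 121<<7 -> acc=15591 shift=14
  byte[2]=0x68 cont=0 payload=0x68=104: acc |= 104<<14 -> acc=1719527 shift=21 [end]
Varint 1: bytes[0:3] = E7 F9 68 -> value 1719527 (3 byte(s))
  byte[3]=0xEE cont=1 payload=0x6E=110: acc |= 110<<0 -> acc=110 shift=7
  byte[4]=0x2F cont=0 payload=0x2F=47: acc |= 47<<7 -> acc=6126 shift=14 [end]
Varint 2: bytes[3:5] = EE 2F -> value 6126 (2 byte(s))
  byte[5]=0xF1 cont=1 payload=0x71=113: acc |= 113<<0 -> acc=113 shift=7
  byte[6]=0xBA cont=1 payload=0x3A=58: acc |= 58<<7 -> acc=7537 shift=14
  byte[7]=0x8B cont=1 payload=0x0B=11: acc |= 11<<14 -> acc=187761 shift=21
  byte[8]=0x05 cont=0 payload=0x05=5: acc |= 5<<21 -> acc=10673521 shift=28 [end]
Varint 3: bytes[5:9] = F1 BA 8B 05 -> value 10673521 (4 byte(s))
  byte[9]=0xBF cont=1 payload=0x3F=63: acc |= 63<<0 -> acc=63 shift=7
  byte[10]=0x67 cont=0 payload=0x67=103: acc |= 103<<7 -> acc=13247 shift=14 [end]
Varint 4: bytes[9:11] = BF 67 -> value 13247 (2 byte(s))
  byte[11]=0xE6 cont=1 payload=0x66=102: acc |= 102<<0 -> acc=102 shift=7
  byte[12]=0xEC cont=1 payload=0x6C=108: acc |= 108<<7 -> acc=13926 shift=14
  byte[13]=0xD0 cont=1 payload=0x50=80: acc |= 80<<14 -> acc=1324646 shift=21
  byte[14]=0x06 cont=0 payload=0x06=6: acc |= 6<<21 -> acc=13907558 shift=28 [end]
Varint 5: bytes[11:15] = E6 EC D0 06 -> value 13907558 (4 byte(s))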